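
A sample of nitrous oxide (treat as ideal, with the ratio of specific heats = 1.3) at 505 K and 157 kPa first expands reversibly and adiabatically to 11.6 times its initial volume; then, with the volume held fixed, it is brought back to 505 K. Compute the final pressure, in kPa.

Adiabatic step (PV^γ = const): P₂ = 157×(1/11.6)^(1.3) = 6.488 kPa; T₂ = 505×(1/11.6)^(0.3) = 242.1 K.
Isochoric: P₃ = P₂(T₃/T₂) = 6.488 × (505/242.1) = 13.53 kPa.

P₃ ≈ 13.5 kPa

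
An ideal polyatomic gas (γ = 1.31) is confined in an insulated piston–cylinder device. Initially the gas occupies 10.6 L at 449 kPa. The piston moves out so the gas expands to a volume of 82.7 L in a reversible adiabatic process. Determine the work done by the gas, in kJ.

W ≈ 7.23 kJ

P₂ = P₁(V₁/V₂)^γ = 449×(10.6/82.7)^(1.31) = 30.44 kPa.
For a reversible adiabat, W_by_gas = (P₁V₁ − P₂V₂)/(γ−1).
W_by = (449000×0.0106 − 30440×0.0827) / (0.31) = 7232 J.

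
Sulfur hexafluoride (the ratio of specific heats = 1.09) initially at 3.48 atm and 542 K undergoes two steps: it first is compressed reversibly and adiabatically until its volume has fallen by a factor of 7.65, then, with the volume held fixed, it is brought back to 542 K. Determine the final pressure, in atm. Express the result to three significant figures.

Adiabatic step (PV^γ = const): P₂ = 3.48×7.65^(1.09) = 31.97 atm; T₂ = 542×7.65^(0.09) = 650.9 K.
Isochoric: P₃ = P₂(T₃/T₂) = 31.97 × (542/650.9) = 26.62 atm.

P₃ ≈ 26.6 atm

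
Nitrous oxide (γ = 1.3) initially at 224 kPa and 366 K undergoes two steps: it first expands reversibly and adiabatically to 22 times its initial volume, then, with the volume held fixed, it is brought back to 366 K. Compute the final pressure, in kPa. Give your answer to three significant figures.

P₃ ≈ 10.2 kPa

Adiabatic step (PV^γ = const): P₂ = 224×(1/22)^(1.3) = 4.028 kPa; T₂ = 366×(1/22)^(0.3) = 144.8 K.
Isochoric: P₃ = P₂(T₃/T₂) = 4.028 × (366/144.8) = 10.18 kPa.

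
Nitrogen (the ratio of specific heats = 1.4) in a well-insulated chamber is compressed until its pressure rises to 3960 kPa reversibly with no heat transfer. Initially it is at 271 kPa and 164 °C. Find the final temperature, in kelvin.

Adiabatic: T₂/T₁ = (P₂/P₁)^((γ−1)/γ).
T₁ = 164 °C = 437.1 K.
T₂ = 437.1 × (3960/271)^(0.286) = 940.6 K.

T₂ ≈ 941 K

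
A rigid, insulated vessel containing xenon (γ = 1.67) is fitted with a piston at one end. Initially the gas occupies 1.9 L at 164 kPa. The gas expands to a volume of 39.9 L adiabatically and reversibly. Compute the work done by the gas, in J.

W ≈ 405 J

P₂ = P₁(V₁/V₂)^γ = 164×(1.9/39.9)^(1.67) = 1.016 kPa.
For a reversible adiabat, W_by_gas = (P₁V₁ − P₂V₂)/(γ−1).
W_by = (164000×0.0019 − 1016×0.0399) / (0.67) = 404.6 J.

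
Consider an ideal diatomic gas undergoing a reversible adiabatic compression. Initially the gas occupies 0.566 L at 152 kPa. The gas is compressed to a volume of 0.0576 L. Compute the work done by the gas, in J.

γ = 7/5 for a diatomic ideal gas.
P₂ = P₁(V₁/V₂)^γ = 152×(0.566/0.0576)^(7/5) = 3726 kPa.
For a reversible adiabat, W_by_gas = (P₁V₁ − P₂V₂)/(γ−1).
W_by = (152000×0.000566 − 3.726×10^6×5.76×10^-5) / (2/5) = -321.4 J.

W ≈ -321 J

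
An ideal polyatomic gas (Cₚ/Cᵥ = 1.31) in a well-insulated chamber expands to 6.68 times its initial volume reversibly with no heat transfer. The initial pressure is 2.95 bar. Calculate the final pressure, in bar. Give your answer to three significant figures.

Adiabatic: P₁V₁^γ = P₂V₂^γ ⇒ P₂ = P₁ (V₁/V₂)^γ.
P₂ = 2.95 × (1/6.68)^(1.31) = 0.2451 bar.

P₂ ≈ 0.245 bar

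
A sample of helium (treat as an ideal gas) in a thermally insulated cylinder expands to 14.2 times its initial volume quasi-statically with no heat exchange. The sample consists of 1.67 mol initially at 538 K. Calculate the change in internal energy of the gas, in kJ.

ΔU ≈ -9.29 kJ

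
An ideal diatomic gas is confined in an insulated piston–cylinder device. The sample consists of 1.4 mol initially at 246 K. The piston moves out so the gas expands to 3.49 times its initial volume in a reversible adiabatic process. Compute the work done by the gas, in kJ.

W ≈ 2.82 kJ

For a reversible adiabat TV^(γ−1) is constant, so T₂ = T₁ (V₁/V₂)^(γ−1).
γ = 7/5 for a diatomic ideal gas, so γ−1 = 2/5.
T₂ = 246 × (1/3.49)^(2/5) = 149.2 K.
Q = 0, so ΔU = W_on_gas = nCᵥΔT with Cᵥ = R/(γ−1) = 20.79 J/(mol·K).
ΔU = 1.4 × 20.79 × (149.2 − 246) = -2816 J.
Work done by the gas = −ΔU = 2816 J.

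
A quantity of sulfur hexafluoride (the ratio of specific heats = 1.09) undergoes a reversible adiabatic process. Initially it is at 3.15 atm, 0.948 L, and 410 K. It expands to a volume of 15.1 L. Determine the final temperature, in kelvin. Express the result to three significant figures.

T₂ ≈ 320 K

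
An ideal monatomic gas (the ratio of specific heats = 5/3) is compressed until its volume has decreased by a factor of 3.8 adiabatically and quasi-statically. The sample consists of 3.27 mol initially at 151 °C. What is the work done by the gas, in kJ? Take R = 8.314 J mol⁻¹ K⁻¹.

For a reversible adiabat TV^(γ−1) is constant, so T₂ = T₁ (V₁/V₂)^(γ−1).
T₁ = 151 °C = 424.1 K.
T₂ = 424.1 × 3.8^(2/3) = 1033 K.
Q = 0, so ΔU = W_on_gas = nCᵥΔT with Cᵥ = R/(γ−1) = 12.47 J/(mol·K).
ΔU = 3.27 × 12.47 × (1033 − 424.1) = 24820 J.
Work done by the gas = −ΔU = -24820 J.

W ≈ -24.8 kJ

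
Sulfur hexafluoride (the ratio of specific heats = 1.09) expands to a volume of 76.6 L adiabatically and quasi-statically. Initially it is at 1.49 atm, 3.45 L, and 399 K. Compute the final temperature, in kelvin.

For a reversible adiabat TV^(γ−1) is constant, so T₂ = T₁ (V₁/V₂)^(γ−1).
T₂ = 399 × (3.45/76.6)^(0.09) = 301.9 K.

T₂ ≈ 302 K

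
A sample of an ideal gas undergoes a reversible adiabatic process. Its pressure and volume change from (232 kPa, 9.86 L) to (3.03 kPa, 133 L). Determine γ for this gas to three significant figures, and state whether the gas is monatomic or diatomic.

γ ≈ 1.67; monatomic

PV^γ = const ⇒ γ = ln(P₂/P₁) / ln(V₁/V₂).
γ = ln(3.03/232) / ln(9.86/133) = 1.667.
γ ≈ 1.67 is close to 5/3, so the gas is monatomic.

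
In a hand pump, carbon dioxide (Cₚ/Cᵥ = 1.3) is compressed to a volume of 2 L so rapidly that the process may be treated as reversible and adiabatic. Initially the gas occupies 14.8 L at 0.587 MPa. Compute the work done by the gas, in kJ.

P₂ = P₁(V₁/V₂)^γ = 0.587×(14.8/2)^(1.3) = 7.918 MPa.
For a reversible adiabat, W_by_gas = (P₁V₁ − P₂V₂)/(γ−1).
W_by = (587000×0.0148 − 7.918×10^6×0.002) / (0.3) = -23830 J.

W ≈ -23.8 kJ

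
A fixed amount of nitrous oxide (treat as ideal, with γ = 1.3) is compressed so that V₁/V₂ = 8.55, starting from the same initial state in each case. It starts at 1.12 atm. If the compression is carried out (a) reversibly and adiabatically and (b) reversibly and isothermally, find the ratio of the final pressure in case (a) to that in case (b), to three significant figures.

Isothermal: P_b = P₁(V₁/V₂) = 1.12×8.55.
Adiabatic: P_a = P₁(V₁/V₂)^γ = 1.12×8.55^(1.3).
P_a/P_b = (V₁/V₂)^(γ−1) = 8.55^(0.3) = 1.904.

P_adiabatic / P_isothermal ≈ 1.90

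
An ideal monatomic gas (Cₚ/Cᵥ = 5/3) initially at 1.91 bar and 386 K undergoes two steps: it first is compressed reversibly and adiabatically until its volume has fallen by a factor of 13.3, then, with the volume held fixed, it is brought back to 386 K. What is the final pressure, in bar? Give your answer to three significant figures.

P₃ ≈ 25.4 bar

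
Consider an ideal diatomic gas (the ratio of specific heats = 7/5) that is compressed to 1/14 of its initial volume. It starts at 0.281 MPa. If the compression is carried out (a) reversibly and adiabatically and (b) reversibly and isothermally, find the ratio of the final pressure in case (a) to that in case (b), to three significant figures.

Isothermal: P_b = P₁(V₁/V₂) = 0.281×14.
Adiabatic: P_a = P₁(V₁/V₂)^γ = 0.281×14^(7/5).
P_a/P_b = (V₁/V₂)^(γ−1) = 14^(2/5) = 2.874.

P_adiabatic / P_isothermal ≈ 2.87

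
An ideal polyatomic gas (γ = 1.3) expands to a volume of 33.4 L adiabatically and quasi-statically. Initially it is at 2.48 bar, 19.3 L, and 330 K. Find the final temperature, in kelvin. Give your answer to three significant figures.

For a reversible adiabat TV^(γ−1) is constant, so T₂ = T₁ (V₁/V₂)^(γ−1).
T₂ = 330 × (19.3/33.4)^(0.3) = 279.9 K.

T₂ ≈ 280 K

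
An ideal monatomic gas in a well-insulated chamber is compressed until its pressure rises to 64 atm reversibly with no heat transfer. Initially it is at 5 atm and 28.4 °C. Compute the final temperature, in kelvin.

Adiabatic: T₂/T₁ = (P₂/P₁)^((γ−1)/γ).
For a monatomic ideal gas γ = 5/3, so (γ−1)/γ = 2/5.
T₁ = 28.4 °C = 301.5 K.
T₂ = 301.5 × (64/5)^(2/5) = 836.1 K.

T₂ ≈ 836 K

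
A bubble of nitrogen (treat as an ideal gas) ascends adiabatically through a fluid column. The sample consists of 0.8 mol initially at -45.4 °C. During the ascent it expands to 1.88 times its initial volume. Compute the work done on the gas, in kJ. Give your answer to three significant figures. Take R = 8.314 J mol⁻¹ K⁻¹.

Adiabatic: T₁V₁^(γ−1) = T₂V₂^(γ−1) ⇒ T₂ = T₁ (V₁/V₂)^(γ−1).
γ = 7/5 for a diatomic ideal gas, so γ−1 = 2/5.
T₁ = -45.4 °C = 227.7 K.
T₂ = 227.7 × (1/1.88)^(2/5) = 176.9 K.
Q = 0, so ΔU = W_on_gas = nCᵥΔT with Cᵥ = R/(γ−1) = 20.79 J/(mol·K).
ΔU = 0.8 × 20.79 × (176.9 − 227.7) = -845.1 J.

W ≈ -0.845 kJ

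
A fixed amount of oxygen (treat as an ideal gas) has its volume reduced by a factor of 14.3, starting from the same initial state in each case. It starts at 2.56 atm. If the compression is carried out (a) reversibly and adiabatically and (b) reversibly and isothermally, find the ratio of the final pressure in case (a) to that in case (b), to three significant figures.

For a diatomic ideal gas γ = 7/5.
Isothermal: P_b = P₁(V₁/V₂) = 2.56×14.3.
Adiabatic: P_a = P₁(V₁/V₂)^γ = 2.56×14.3^(7/5).
P_a/P_b = (V₁/V₂)^(γ−1) = 14.3^(2/5) = 2.898.

P_adiabatic / P_isothermal ≈ 2.90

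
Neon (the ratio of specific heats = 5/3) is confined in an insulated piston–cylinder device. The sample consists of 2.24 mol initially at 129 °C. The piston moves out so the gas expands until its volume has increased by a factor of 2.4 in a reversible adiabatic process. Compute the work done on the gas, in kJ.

W ≈ -4.97 kJ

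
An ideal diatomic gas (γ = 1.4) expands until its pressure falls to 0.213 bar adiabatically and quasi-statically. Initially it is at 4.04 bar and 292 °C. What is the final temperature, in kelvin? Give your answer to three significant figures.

Along an adiabat T P^((1−γ)/γ) is constant, so T₂ = T₁ (P₂/P₁)^((γ−1)/γ).
T₁ = 292 °C = 565.1 K.
T₂ = 565.1 × (0.213/4.04)^(0.286) = 243.8 K.

T₂ ≈ 244 K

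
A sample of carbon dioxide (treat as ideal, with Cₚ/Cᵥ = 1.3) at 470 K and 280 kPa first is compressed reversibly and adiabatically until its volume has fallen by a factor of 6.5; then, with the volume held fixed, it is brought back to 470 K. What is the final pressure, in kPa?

Adiabatic step (PV^γ = const): P₂ = 280×6.5^(1.3) = 3191 kPa; T₂ = 470×6.5^(0.3) = 824.1 K.
Isochoric: P₃ = P₂(T₃/T₂) = 3191 × (470/824.1) = 1820 kPa.

P₃ ≈ 1820 kPa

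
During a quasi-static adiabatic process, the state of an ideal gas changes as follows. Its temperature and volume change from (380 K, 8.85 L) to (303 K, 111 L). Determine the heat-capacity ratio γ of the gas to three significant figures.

γ ≈ 1.09

TV^(γ−1) = const ⇒ γ − 1 = ln(T₂/T₁) / ln(V₁/V₂).
γ = 1 + ln(303/380) / ln(8.85/111) = 1.09.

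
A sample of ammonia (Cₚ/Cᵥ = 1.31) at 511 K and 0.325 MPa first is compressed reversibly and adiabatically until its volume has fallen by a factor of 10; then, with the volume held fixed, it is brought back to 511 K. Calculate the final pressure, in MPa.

P₃ ≈ 3.25 MPa

Adiabatic step (PV^γ = const): P₂ = 0.325×10^(1.31) = 6.636 MPa; T₂ = 511×10^(0.31) = 1043 K.
Isochoric: P₃ = P₂(T₃/T₂) = 6.636 × (511/1043) = 3.25 MPa.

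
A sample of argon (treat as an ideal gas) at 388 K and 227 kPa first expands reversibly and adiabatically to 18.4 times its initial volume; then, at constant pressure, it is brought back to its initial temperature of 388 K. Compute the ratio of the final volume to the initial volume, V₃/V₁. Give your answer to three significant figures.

For a monatomic ideal gas γ = 5/3.
Adiabatic step: V₂/V₁ = 18.4; T₂ = T₁·(1/18.4)^(2/3) = 55.67 K.
Isobaric step: V₃/V₂ = T₃/T₂ = 388/55.67.
V₃/V₁ = (V₂/V₁)(V₃/V₂) = 18.4 × (388/55.67) = 128.2.

V₃/V₁ ≈ 128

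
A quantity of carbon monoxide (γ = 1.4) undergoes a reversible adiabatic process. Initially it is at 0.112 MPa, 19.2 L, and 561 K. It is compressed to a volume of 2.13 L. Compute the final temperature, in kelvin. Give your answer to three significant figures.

T₂ ≈ 1350 K

Adiabatic: T₁V₁^(γ−1) = T₂V₂^(γ−1) ⇒ T₂ = T₁ (V₁/V₂)^(γ−1).
T₂ = 561 × (19.2/2.13)^(0.4) = 1352 K.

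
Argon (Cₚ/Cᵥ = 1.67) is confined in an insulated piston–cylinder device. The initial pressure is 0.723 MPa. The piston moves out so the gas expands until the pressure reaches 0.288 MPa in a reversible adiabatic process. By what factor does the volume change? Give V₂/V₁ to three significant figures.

V₂/V₁ ≈ 1.74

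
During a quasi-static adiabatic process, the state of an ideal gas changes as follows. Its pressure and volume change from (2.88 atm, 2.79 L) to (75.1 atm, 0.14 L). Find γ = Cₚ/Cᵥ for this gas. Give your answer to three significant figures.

γ ≈ 1.09

PV^γ = const ⇒ γ = ln(P₂/P₁) / ln(V₁/V₂).
γ = ln(75.1/2.88) / ln(2.79/0.14) = 1.09.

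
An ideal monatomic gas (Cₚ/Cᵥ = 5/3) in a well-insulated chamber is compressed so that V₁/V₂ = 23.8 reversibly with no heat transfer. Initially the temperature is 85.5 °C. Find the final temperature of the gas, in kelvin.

Adiabatic: T₁V₁^(γ−1) = T₂V₂^(γ−1) ⇒ T₂ = T₁ (V₁/V₂)^(γ−1).
T₁ = 85.5 °C = 358.6 K.
T₂ = 358.6 × 23.8^(2/3) = 2967 K.

T₂ ≈ 2970 K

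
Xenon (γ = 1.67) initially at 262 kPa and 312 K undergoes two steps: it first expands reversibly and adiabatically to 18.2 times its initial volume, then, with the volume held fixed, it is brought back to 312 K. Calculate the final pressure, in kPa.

Adiabatic step (PV^γ = const): P₂ = 262×(1/18.2)^(1.67) = 2.061 kPa; T₂ = 312×(1/18.2)^(0.67) = 44.66 K.
Isochoric: P₃ = P₂(T₃/T₂) = 2.061 × (312/44.66) = 14.4 kPa.

P₃ ≈ 14.4 kPa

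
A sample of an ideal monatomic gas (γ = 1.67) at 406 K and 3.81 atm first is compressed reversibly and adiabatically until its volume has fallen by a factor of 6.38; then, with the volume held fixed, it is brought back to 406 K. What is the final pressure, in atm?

Adiabatic step (PV^γ = const): P₂ = 3.81×6.38^(1.67) = 84.13 atm; T₂ = 406×6.38^(0.67) = 1405 K.
Isochoric: P₃ = P₂(T₃/T₂) = 84.13 × (406/1405) = 24.31 atm.

P₃ ≈ 24.3 atm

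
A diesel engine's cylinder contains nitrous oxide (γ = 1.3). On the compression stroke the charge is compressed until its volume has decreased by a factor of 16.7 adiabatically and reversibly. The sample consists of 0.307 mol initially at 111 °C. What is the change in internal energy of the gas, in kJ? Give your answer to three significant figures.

For a reversible adiabat TV^(γ−1) is constant, so T₂ = T₁ (V₁/V₂)^(γ−1).
T₁ = 111 °C = 384.1 K.
T₂ = 384.1 × 16.7^(0.3) = 894 K.
Q = 0, so ΔU = W_on_gas = nCᵥΔT with Cᵥ = R/(γ−1) = 27.71 J/(mol·K).
ΔU = 0.307 × 27.71 × (894 − 384.1) = 4337 J.

ΔU ≈ 4.34 kJ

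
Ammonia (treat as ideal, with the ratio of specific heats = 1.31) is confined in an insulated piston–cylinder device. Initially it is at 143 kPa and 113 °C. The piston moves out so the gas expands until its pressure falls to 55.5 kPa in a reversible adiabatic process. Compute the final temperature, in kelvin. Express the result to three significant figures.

Adiabatic: T₂/T₁ = (P₂/P₁)^((γ−1)/γ).
T₁ = 113 °C = 386.1 K.
T₂ = 386.1 × (55.5/143)^(0.237) = 308.7 K.

T₂ ≈ 309 K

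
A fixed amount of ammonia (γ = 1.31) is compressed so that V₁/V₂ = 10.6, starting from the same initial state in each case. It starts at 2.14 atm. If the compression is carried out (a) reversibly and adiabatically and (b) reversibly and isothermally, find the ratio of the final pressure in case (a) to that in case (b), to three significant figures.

P_adiabatic / P_isothermal ≈ 2.08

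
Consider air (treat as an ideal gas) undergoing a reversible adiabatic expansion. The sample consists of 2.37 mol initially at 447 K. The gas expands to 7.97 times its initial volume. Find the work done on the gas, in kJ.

For a reversible adiabat TV^(γ−1) is constant, so T₂ = T₁ (V₁/V₂)^(γ−1).
γ = 7/5 for a diatomic ideal gas, so γ−1 = 2/5.
T₂ = 447 × (1/7.97)^(2/5) = 194.9 K.
Q = 0, so ΔU = W_on_gas = nCᵥΔT with Cᵥ = R/(γ−1) = 20.79 J/(mol·K).
ΔU = 2.37 × 20.79 × (194.9 − 447) = -12420 J.

W ≈ -12.4 kJ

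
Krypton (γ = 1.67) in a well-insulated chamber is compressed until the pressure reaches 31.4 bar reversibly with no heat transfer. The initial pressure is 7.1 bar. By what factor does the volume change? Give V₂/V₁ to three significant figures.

V₂/V₁ ≈ 0.411

From PV^γ = const, V₂/V₁ = (P₁/P₂)^(1/γ).
V₂/V₁ = (7.1/31.4)^(0.599) = 0.4106.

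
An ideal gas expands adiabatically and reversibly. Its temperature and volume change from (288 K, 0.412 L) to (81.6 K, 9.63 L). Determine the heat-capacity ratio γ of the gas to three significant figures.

γ ≈ 1.40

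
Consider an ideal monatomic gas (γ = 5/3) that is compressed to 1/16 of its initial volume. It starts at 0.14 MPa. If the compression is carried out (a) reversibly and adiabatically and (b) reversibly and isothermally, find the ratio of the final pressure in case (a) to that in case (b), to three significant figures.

P_adiabatic / P_isothermal ≈ 6.35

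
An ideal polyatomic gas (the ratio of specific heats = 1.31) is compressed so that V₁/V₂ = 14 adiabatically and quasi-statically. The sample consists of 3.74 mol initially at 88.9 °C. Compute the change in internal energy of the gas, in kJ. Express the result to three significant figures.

Adiabatic: T₁V₁^(γ−1) = T₂V₂^(γ−1) ⇒ T₂ = T₁ (V₁/V₂)^(γ−1).
T₁ = 88.9 °C = 362 K.
T₂ = 362 × 14^(0.31) = 820.5 K.
Q = 0, so ΔU = W_on_gas = nCᵥΔT with Cᵥ = R/(γ−1) = 26.82 J/(mol·K).
ΔU = 3.74 × 26.82 × (820.5 − 362) = 45980 J.

ΔU ≈ 46.0 kJ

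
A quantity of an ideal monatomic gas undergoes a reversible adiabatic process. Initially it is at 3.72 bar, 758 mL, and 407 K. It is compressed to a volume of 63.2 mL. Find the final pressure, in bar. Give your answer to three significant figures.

P₂ ≈ 234 bar

Adiabatic: P₁V₁^γ = P₂V₂^γ ⇒ P₂ = P₁ (V₁/V₂)^γ.
γ = 5/3 for a monatomic ideal gas.
P₂ = 3.72 × (758/63.2)^(5/3) = 233.8 bar.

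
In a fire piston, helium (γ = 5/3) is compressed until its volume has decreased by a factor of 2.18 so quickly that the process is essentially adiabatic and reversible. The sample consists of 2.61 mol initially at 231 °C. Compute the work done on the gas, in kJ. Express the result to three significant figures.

Adiabatic: T₁V₁^(γ−1) = T₂V₂^(γ−1) ⇒ T₂ = T₁ (V₁/V₂)^(γ−1).
T₁ = 231 °C = 504.1 K.
T₂ = 504.1 × 2.18^(2/3) = 847.6 K.
Q = 0, so ΔU = W_on_gas = nCᵥΔT with Cᵥ = R/(γ−1) = 12.47 J/(mol·K).
ΔU = 2.61 × 12.47 × (847.6 − 504.1) = 11180 J.

W ≈ 11.2 kJ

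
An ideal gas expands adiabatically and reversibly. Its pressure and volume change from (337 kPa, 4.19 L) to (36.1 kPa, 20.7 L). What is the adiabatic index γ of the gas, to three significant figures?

γ ≈ 1.40

PV^γ = const ⇒ γ = ln(P₂/P₁) / ln(V₁/V₂).
γ = ln(36.1/337) / ln(4.19/20.7) = 1.398.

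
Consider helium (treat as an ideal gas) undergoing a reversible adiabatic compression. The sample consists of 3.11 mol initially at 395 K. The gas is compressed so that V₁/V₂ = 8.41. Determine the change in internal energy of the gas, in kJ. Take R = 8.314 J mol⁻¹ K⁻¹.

Adiabatic: T₁V₁^(γ−1) = T₂V₂^(γ−1) ⇒ T₂ = T₁ (V₁/V₂)^(γ−1).
γ = 5/3 for a monatomic ideal gas, so γ−1 = 2/3.
T₂ = 395 × 8.41^(2/3) = 1634 K.
Q = 0, so ΔU = W_on_gas = nCᵥΔT with Cᵥ = R/(γ−1) = 12.47 J/(mol·K).
ΔU = 3.11 × 12.47 × (1634 − 395) = 48040 J.

ΔU ≈ 48.0 kJ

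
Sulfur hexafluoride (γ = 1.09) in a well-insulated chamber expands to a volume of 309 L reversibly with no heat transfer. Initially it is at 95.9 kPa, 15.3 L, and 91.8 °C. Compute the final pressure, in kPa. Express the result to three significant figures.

P₂ ≈ 3.62 kPa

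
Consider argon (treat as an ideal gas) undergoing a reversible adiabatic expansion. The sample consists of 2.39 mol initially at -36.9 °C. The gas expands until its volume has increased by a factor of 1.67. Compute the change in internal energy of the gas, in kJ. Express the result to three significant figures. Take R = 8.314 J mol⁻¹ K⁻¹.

Adiabatic: T₁V₁^(γ−1) = T₂V₂^(γ−1) ⇒ T₂ = T₁ (V₁/V₂)^(γ−1).
γ = 5/3 for a monatomic ideal gas, so γ−1 = 2/3.
T₁ = -36.9 °C = 236.2 K.
T₂ = 236.2 × (1/1.67)^(2/3) = 167.8 K.
Q = 0, so ΔU = W_on_gas = nCᵥΔT with Cᵥ = R/(γ−1) = 12.47 J/(mol·K).
ΔU = 2.39 × 12.47 × (167.8 − 236.2) = -2039 J.

ΔU ≈ -2.04 kJ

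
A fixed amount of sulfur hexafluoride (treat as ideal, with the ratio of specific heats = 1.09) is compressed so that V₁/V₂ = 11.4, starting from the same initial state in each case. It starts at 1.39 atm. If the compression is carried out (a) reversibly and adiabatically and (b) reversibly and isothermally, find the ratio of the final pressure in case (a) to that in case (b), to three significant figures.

Isothermal: P_b = P₁(V₁/V₂) = 1.39×11.4.
Adiabatic: P_a = P₁(V₁/V₂)^γ = 1.39×11.4^(1.09).
P_a/P_b = (V₁/V₂)^(γ−1) = 11.4^(0.09) = 1.245.

P_adiabatic / P_isothermal ≈ 1.24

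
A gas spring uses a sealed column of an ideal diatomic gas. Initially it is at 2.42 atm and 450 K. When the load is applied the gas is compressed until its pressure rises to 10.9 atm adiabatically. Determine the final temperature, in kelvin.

T₂ ≈ 692 K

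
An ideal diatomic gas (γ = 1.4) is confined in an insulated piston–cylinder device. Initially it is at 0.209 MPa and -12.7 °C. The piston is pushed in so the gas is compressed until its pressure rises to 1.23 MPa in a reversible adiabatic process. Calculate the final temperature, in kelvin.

T₂ ≈ 432 K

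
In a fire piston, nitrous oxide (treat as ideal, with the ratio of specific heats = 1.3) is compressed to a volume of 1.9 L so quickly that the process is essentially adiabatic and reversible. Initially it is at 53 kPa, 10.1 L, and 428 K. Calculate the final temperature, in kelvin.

Adiabatic: T₁V₁^(γ−1) = T₂V₂^(γ−1) ⇒ T₂ = T₁ (V₁/V₂)^(γ−1).
T₂ = 428 × (10.1/1.9)^(0.3) = 706.5 K.

T₂ ≈ 707 K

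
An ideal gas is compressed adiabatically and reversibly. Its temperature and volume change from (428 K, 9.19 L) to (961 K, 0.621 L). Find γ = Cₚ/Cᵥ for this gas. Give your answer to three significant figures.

γ ≈ 1.30

TV^(γ−1) = const ⇒ γ − 1 = ln(T₂/T₁) / ln(V₁/V₂).
γ = 1 + ln(961/428) / ln(9.19/0.621) = 1.3.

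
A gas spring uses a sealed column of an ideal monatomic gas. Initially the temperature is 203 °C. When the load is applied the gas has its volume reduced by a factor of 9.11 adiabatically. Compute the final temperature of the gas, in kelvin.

T₂ ≈ 2080 K

Adiabatic: T₁V₁^(γ−1) = T₂V₂^(γ−1) ⇒ T₂ = T₁ (V₁/V₂)^(γ−1).
For a monatomic ideal gas γ = 5/3, so γ−1 = 2/3.
T₁ = 203 °C = 476.1 K.
T₂ = 476.1 × 9.11^(2/3) = 2077 K.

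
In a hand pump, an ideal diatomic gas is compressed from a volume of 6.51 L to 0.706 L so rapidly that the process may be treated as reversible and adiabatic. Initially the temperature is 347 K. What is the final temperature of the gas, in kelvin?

T₂ ≈ 844 K

Adiabatic: T₁V₁^(γ−1) = T₂V₂^(γ−1) ⇒ T₂ = T₁ (V₁/V₂)^(γ−1).
For a diatomic ideal gas γ = 7/5, so γ−1 = 2/5.
T₂ = 347 × (6.51/0.706)^(2/5) = 843.8 K.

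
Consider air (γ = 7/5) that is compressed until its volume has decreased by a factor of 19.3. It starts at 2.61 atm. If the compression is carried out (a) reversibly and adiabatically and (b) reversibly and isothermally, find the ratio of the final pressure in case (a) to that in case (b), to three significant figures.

P_adiabatic / P_isothermal ≈ 3.27

Isothermal: P_b = P₁(V₁/V₂) = 2.61×19.3.
Adiabatic: P_a = P₁(V₁/V₂)^γ = 2.61×19.3^(7/5).
P_a/P_b = (V₁/V₂)^(γ−1) = 19.3^(2/5) = 3.268.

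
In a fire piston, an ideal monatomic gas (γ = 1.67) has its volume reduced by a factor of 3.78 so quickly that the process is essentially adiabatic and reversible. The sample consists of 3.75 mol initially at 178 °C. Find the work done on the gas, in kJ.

Adiabatic: T₁V₁^(γ−1) = T₂V₂^(γ−1) ⇒ T₂ = T₁ (V₁/V₂)^(γ−1).
T₁ = 178 °C = 451.1 K.
T₂ = 451.1 × 3.78^(0.67) = 1100 K.
Q = 0, so ΔU = W_on_gas = nCᵥΔT with Cᵥ = R/(γ−1) = 12.41 J/(mol·K).
ΔU = 3.75 × 12.41 × (1100 − 451.1) = 30180 J.

W ≈ 30.2 kJ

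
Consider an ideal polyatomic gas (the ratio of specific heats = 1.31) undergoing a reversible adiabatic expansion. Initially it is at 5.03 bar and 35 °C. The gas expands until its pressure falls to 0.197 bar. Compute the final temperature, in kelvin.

Adiabatic: T₂/T₁ = (P₂/P₁)^((γ−1)/γ).
T₁ = 35 °C = 308.1 K.
T₂ = 308.1 × (0.197/5.03)^(0.237) = 143.1 K.

T₂ ≈ 143 K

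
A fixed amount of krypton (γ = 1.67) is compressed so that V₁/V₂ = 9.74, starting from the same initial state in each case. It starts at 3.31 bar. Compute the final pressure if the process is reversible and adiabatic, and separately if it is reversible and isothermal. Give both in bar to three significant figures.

Isothermal: P₂ = P₁(V₁/V₂) = 3.31×9.74 = 32.24 bar.
Adiabatic: P₂ = P₁(V₁/V₂)^γ = 3.31×9.74^(1.67) = 148.2 bar.

adiabatic: 148 bar; isothermal: 32.2 bar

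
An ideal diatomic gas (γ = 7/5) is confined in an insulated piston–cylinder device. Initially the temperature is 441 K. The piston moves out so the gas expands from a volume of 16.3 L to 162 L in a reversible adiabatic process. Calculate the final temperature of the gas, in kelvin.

Adiabatic: T₁V₁^(γ−1) = T₂V₂^(γ−1) ⇒ T₂ = T₁ (V₁/V₂)^(γ−1).
T₂ = 441 × (16.3/162)^(2/5) = 176 K.

T₂ ≈ 176 K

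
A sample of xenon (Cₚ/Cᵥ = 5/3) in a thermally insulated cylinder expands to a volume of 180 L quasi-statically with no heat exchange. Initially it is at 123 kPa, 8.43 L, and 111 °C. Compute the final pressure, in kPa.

P₂ ≈ 0.748 kPa

Adiabatic: P₁V₁^γ = P₂V₂^γ ⇒ P₂ = P₁ (V₁/V₂)^γ.
P₂ = 123 × (8.43/180)^(5/3) = 0.7485 kPa.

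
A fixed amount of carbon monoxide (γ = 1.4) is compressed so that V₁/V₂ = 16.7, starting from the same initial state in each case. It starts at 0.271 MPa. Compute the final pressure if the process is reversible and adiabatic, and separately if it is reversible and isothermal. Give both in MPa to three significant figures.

adiabatic: 14.0 MPa; isothermal: 4.53 MPa

Isothermal: P₂ = P₁(V₁/V₂) = 0.271×16.7 = 4.526 MPa.
Adiabatic: P₂ = P₁(V₁/V₂)^γ = 0.271×16.7^(1.4) = 13.96 MPa.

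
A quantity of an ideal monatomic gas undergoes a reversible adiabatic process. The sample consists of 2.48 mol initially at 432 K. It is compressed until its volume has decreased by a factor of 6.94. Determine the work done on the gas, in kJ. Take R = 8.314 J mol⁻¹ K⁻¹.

W ≈ 35.3 kJ

Adiabatic: T₁V₁^(γ−1) = T₂V₂^(γ−1) ⇒ T₂ = T₁ (V₁/V₂)^(γ−1).
γ = 5/3 for a monatomic ideal gas, so γ−1 = 2/3.
T₂ = 432 × 6.94^(2/3) = 1572 K.
Q = 0, so ΔU = W_on_gas = nCᵥΔT with Cᵥ = R/(γ−1) = 12.47 J/(mol·K).
ΔU = 2.48 × 12.47 × (1572 − 432) = 35250 J.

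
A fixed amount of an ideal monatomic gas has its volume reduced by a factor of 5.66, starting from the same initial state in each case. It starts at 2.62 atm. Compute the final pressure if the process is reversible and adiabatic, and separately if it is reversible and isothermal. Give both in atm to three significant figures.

For a monatomic ideal gas γ = 5/3.
Isothermal: P₂ = P₁(V₁/V₂) = 2.62×5.66 = 14.83 atm.
Adiabatic: P₂ = P₁(V₁/V₂)^γ = 2.62×5.66^(5/3) = 47.1 atm.

adiabatic: 47.1 atm; isothermal: 14.8 atm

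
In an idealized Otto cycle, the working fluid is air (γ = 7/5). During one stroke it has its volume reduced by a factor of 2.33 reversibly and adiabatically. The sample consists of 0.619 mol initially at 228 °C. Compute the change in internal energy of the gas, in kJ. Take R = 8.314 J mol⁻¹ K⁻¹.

For a reversible adiabat TV^(γ−1) is constant, so T₂ = T₁ (V₁/V₂)^(γ−1).
T₁ = 228 °C = 501.1 K.
T₂ = 501.1 × 2.33^(2/5) = 702.9 K.
Q = 0, so ΔU = W_on_gas = nCᵥΔT with Cᵥ = R/(γ−1) = 20.79 J/(mol·K).
ΔU = 0.619 × 20.79 × (702.9 − 501.1) = 2596 J.

ΔU ≈ 2.60 kJ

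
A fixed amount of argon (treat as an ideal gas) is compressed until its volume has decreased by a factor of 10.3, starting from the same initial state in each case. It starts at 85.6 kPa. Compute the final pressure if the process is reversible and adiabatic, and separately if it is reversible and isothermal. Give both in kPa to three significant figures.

adiabatic: 4170 kPa; isothermal: 882 kPa

For a monatomic ideal gas γ = 5/3.
Isothermal: P₂ = P₁(V₁/V₂) = 85.6×10.3 = 881.7 kPa.
Adiabatic: P₂ = P₁(V₁/V₂)^γ = 85.6×10.3^(5/3) = 4174 kPa.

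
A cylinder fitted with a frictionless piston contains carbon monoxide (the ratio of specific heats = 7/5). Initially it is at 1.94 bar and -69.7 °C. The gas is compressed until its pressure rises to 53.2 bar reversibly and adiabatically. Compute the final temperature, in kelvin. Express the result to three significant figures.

T₂ ≈ 524 K

Along an adiabat T P^((1−γ)/γ) is constant, so T₂ = T₁ (P₂/P₁)^((γ−1)/γ).
T₁ = -69.7 °C = 203.4 K.
T₂ = 203.4 × (53.2/1.94)^(2/7) = 524 K.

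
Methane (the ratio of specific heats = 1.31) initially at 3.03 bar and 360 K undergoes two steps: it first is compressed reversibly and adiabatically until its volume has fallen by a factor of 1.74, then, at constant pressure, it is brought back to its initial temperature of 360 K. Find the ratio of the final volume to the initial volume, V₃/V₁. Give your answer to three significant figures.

V₃/V₁ ≈ 0.484

Adiabatic step: V₂/V₁ = 0.5747; T₂ = T₁·1.74^(0.31) = 427.4 K.
Isobaric step: V₃/V₂ = T₃/T₂ = 360/427.4.
V₃/V₁ = (V₂/V₁)(V₃/V₂) = 0.5747 × (360/427.4) = 0.484.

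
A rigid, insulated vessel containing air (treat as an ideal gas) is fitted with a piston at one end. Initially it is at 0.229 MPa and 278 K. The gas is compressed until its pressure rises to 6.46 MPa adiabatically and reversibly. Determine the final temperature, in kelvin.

T₂ ≈ 722 K

Adiabatic: T₂/T₁ = (P₂/P₁)^((γ−1)/γ).
For a diatomic ideal gas γ = 7/5, so (γ−1)/γ = 2/7.
T₂ = 278 × (6.46/0.229)^(2/7) = 721.8 K.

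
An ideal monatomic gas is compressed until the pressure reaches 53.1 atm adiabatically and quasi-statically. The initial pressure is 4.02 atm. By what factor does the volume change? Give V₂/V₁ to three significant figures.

V₂/V₁ ≈ 0.213

From PV^γ = const, V₂/V₁ = (P₁/P₂)^(1/γ).
For a monatomic ideal gas γ = 5/3.
V₂/V₁ = (4.02/53.1)^(3/5) = 0.2126.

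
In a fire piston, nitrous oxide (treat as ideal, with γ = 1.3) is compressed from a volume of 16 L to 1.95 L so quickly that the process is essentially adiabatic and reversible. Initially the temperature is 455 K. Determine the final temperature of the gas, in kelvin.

T₂ ≈ 856 K

For a reversible adiabat TV^(γ−1) is constant, so T₂ = T₁ (V₁/V₂)^(γ−1).
T₂ = 455 × (16/1.95)^(0.3) = 855.5 K.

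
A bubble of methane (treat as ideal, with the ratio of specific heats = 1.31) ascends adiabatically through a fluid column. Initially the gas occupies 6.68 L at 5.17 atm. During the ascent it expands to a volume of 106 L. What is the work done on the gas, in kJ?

P₂ = P₁(V₁/V₂)^γ = 5.17×(6.68/106)^(1.31) = 0.1383 atm.
For a reversible adiabat, W_by_gas = (P₁V₁ − P₂V₂)/(γ−1).
W_by = (523900×0.00668 − 14010×0.106) / (0.31) = 6497 J.
W_on_gas = −W_by = -6497 J.

W ≈ -6.50 kJ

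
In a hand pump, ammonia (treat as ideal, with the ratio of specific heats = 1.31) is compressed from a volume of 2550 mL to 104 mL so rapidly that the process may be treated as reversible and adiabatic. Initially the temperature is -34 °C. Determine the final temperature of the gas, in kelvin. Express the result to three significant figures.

Adiabatic: T₁V₁^(γ−1) = T₂V₂^(γ−1) ⇒ T₂ = T₁ (V₁/V₂)^(γ−1).
T₁ = -34 °C = 239.1 K.
T₂ = 239.1 × (2550/104)^(0.31) = 644.8 K.

T₂ ≈ 645 K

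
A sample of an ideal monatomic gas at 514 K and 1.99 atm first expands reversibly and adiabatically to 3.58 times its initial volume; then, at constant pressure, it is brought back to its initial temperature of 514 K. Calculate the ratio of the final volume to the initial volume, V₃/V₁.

V₃/V₁ ≈ 8.38

For a monatomic ideal gas γ = 5/3.
Adiabatic step: V₂/V₁ = 3.58; T₂ = T₁·(1/3.58)^(2/3) = 219.6 K.
Isobaric step: V₃/V₂ = T₃/T₂ = 514/219.6.
V₃/V₁ = (V₂/V₁)(V₃/V₂) = 3.58 × (514/219.6) = 8.378.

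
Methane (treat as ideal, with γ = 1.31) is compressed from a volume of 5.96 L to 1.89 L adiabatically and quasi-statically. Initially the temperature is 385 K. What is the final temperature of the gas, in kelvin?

Adiabatic: T₁V₁^(γ−1) = T₂V₂^(γ−1) ⇒ T₂ = T₁ (V₁/V₂)^(γ−1).
T₂ = 385 × (5.96/1.89)^(0.31) = 549.6 K.

T₂ ≈ 550 K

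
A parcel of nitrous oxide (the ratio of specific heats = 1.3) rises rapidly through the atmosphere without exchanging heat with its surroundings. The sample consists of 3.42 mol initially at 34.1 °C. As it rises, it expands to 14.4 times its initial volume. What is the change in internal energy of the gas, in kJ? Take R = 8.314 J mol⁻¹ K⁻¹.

ΔU ≈ -16.0 kJ

Adiabatic: T₁V₁^(γ−1) = T₂V₂^(γ−1) ⇒ T₂ = T₁ (V₁/V₂)^(γ−1).
T₁ = 34.1 °C = 307.2 K.
T₂ = 307.2 × (1/14.4)^(0.3) = 138 K.
Q = 0, so ΔU = W_on_gas = nCᵥΔT with Cᵥ = R/(γ−1) = 27.71 J/(mol·K).
ΔU = 3.42 × 27.71 × (138 − 307.2) = -16040 J.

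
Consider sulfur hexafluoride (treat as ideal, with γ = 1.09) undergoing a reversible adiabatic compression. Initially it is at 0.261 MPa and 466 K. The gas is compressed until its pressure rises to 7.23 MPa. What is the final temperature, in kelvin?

T₂ ≈ 613 K

Adiabatic: T₂/T₁ = (P₂/P₁)^((γ−1)/γ).
T₂ = 466 × (7.23/0.261)^(0.0826) = 613 K.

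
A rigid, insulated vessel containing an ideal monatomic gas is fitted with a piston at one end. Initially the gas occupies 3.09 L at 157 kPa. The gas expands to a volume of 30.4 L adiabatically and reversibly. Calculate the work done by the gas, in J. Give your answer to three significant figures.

γ = 5/3 for a monatomic ideal gas.
P₂ = P₁(V₁/V₂)^γ = 157×(3.09/30.4)^(5/3) = 3.476 kPa.
For a reversible adiabat, W_by_gas = (P₁V₁ − P₂V₂)/(γ−1).
W_by = (157000×0.00309 − 3476×0.0304) / (2/3) = 569.2 J.

W ≈ 569 J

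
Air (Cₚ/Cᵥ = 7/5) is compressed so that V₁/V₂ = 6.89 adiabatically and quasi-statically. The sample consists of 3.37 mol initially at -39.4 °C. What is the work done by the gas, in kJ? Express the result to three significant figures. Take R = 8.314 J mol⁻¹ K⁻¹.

Adiabatic: T₁V₁^(γ−1) = T₂V₂^(γ−1) ⇒ T₂ = T₁ (V₁/V₂)^(γ−1).
T₁ = -39.4 °C = 233.7 K.
T₂ = 233.7 × 6.89^(2/5) = 505.9 K.
Q = 0, so ΔU = W_on_gas = nCᵥΔT with Cᵥ = R/(γ−1) = 20.79 J/(mol·K).
ΔU = 3.37 × 20.79 × (505.9 − 233.7) = 19060 J.
Work done by the gas = −ΔU = -19060 J.

W ≈ -19.1 kJ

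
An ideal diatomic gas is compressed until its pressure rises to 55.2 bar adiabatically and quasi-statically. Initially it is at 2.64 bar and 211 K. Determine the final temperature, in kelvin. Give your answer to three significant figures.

Adiabatic: T₂/T₁ = (P₂/P₁)^((γ−1)/γ).
For a diatomic ideal gas γ = 7/5, so (γ−1)/γ = 2/7.
T₂ = 211 × (55.2/2.64)^(2/7) = 502.9 K.

T₂ ≈ 503 K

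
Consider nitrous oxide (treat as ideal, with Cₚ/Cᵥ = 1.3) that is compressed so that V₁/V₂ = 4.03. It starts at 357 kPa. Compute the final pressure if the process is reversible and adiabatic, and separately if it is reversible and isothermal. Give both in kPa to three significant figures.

adiabatic: 2190 kPa; isothermal: 1440 kPa

Isothermal: P₂ = P₁(V₁/V₂) = 357×4.03 = 1439 kPa.
Adiabatic: P₂ = P₁(V₁/V₂)^γ = 357×4.03^(1.3) = 2186 kPa.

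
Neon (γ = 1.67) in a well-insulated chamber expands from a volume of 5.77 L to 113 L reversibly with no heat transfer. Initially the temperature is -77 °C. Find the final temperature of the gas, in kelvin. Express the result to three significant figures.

For a reversible adiabat TV^(γ−1) is constant, so T₂ = T₁ (V₁/V₂)^(γ−1).
T₁ = -77 °C = 196.1 K.
T₂ = 196.1 × (5.77/113)^(0.67) = 26.73 K.

T₂ ≈ 26.7 K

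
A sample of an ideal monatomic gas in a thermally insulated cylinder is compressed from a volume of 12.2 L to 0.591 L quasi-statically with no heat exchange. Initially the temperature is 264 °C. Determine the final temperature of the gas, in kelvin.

T₂ ≈ 4040 K

Adiabatic: T₁V₁^(γ−1) = T₂V₂^(γ−1) ⇒ T₂ = T₁ (V₁/V₂)^(γ−1).
For a monatomic ideal gas γ = 5/3, so γ−1 = 2/3.
T₁ = 264 °C = 537.1 K.
T₂ = 537.1 × (12.2/0.591)^(2/3) = 4042 K.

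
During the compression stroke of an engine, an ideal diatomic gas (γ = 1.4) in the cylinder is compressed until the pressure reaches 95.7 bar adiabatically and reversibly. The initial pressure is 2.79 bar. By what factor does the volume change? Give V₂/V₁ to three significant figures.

V₂/V₁ ≈ 0.0800

From PV^γ = const, V₂/V₁ = (P₁/P₂)^(1/γ).
V₂/V₁ = (2.79/95.7)^(0.714) = 0.08005.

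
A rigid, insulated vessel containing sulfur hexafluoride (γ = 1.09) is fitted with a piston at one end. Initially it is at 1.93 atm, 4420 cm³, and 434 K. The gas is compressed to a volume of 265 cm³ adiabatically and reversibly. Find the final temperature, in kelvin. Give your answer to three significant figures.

T₂ ≈ 559 K

Adiabatic: T₁V₁^(γ−1) = T₂V₂^(γ−1) ⇒ T₂ = T₁ (V₁/V₂)^(γ−1).
T₂ = 434 × (4420/265)^(0.09) = 559.1 K.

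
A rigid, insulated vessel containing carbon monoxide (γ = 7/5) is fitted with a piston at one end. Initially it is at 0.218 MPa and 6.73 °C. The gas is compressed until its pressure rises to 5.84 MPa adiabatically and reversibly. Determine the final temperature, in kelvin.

T₂ ≈ 716 K

Along an adiabat T P^((1−γ)/γ) is constant, so T₂ = T₁ (P₂/P₁)^((γ−1)/γ).
T₁ = 6.73 °C = 279.9 K.
T₂ = 279.9 × (5.84/0.218)^(2/7) = 716.1 K.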